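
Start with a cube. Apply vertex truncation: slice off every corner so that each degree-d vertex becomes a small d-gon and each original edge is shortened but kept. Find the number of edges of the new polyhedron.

The base solid has V = 8, E = 12, F = 6.
Truncation replaces each original edge-end by a new vertex, so V′ = 2E = 24.
Each original edge survives, and each old vertex of degree d contributes d new edges; summing degrees gives Σd = 2E, so E′ = E + 2E = 3E = 36.
Each original face survives and each original vertex becomes one new face: F′ = F + V = 14.

36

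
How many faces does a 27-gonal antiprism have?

An antiprism on an n-gon has two n-gon caps and 2n triangles: V = 2·27 = 54, E = 4·27 = 108, F = 2·27 + 2 = 56.

56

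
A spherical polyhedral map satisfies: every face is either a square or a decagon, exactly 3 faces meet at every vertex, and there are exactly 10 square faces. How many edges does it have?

Let x be the number of decagons; then F = 10 + x.
Edge–face incidences: 2E = 4·10 + 10·x = 40 + 10x.
Every vertex has degree 3, so 3V = 2E.
Euler: V − E + F = 2 ⇒ (2E)/3 − E + (10 + x) = 2.
Multiply by 6: 2·(2E) − 3·(2E) + 6·(10 + x) = 12, i.e. 60 + 6x − (40 + 10x) = 12.
Collecting terms: −4x + 20 = 12, so −4x = −8, so x = 2.
Then 2E = 40 + 10·2 = 60, so E = 30, V = 2E/3 = 20, F = 10 + 2 = 12.

30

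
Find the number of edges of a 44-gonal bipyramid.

A bipyramid over an n-gon has 2n triangular faces and n + 2 vertices: V = 44 + 2 = 46, E = 3·44 = 132, F = 2·44 = 88.

132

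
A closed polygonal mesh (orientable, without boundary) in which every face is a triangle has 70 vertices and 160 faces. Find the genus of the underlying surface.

Every face is a triangle, so 2E = 3·160 = 480, giving E = 240.
χ = V − E + F = 70 − 240 + 160 = -10.
For a closed orientable surface χ = 2 − 2g, so g = (2 − (-10))/2 = 6.

6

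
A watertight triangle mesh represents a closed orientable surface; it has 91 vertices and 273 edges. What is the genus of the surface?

Every face is a triangle and each edge borders two faces, so 3F = 2·273, giving F = 182.
χ = V − E + F = 91 − 273 + 182 = 0.
For a closed orientable surface χ = 2 − 2g, so g = (2 − (0))/2 = 1.

1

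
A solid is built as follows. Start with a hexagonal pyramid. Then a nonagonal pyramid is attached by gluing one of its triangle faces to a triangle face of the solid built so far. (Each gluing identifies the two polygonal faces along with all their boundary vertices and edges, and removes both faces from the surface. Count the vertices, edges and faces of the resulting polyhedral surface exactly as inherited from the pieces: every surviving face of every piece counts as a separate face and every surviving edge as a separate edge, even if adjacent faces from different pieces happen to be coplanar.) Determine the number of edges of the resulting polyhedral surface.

27

A hexagonal pyramid: V=7, E=12, F=7.
Attach a nonagonal pyramid (V=10, E=18, F=10) along a 3-gon: merge 3 vertices and 3 edges, delete both glued faces → V=14, E=27, F=15.
Check: V − E + F = 14 − 27 + 15 = 2.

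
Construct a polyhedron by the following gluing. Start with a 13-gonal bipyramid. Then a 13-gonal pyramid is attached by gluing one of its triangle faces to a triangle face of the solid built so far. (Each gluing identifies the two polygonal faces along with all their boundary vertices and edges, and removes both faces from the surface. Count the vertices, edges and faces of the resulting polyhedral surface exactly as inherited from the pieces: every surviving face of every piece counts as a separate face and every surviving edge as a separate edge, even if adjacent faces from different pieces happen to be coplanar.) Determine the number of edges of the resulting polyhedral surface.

A 13-gonal bipyramid: V=15, E=39, F=26.
Attach a 13-gonal pyramid (V=14, E=26, F=14) along a 3-gon: merge 3 vertices and 3 edges, delete both glued faces → V=26, E=62, F=38.
Check: V − E + F = 26 − 62 + 38 = 2.

62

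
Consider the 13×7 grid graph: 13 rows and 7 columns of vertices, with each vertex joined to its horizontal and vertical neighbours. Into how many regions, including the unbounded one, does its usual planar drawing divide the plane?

The grid has V = 13·7 = 91 vertices and E = 13·6 + 7·12 = 162 edges.
F = 2 − V + E = 2 − 91 + 162 = 73.

73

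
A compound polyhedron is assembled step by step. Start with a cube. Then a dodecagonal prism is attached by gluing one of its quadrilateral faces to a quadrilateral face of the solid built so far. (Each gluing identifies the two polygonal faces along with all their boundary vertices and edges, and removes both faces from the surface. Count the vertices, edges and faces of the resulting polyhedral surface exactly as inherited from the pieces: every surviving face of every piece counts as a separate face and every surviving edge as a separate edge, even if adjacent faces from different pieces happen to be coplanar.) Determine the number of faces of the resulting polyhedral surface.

A cube: V=8, E=12, F=6.
Attach a dodecagonal prism (V=24, E=36, F=14) along a 4-gon: merge 4 vertices and 4 edges, delete both glued faces → V=28, E=44, F=18.
Check: V − E + F = 28 − 44 + 18 = 2.

18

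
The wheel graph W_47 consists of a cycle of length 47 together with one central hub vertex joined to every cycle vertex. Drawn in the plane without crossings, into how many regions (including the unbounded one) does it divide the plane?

48

W_47 has V = 47 + 1 = 48 vertices and E = 2·47 = 94 edges.
By Euler's formula F = 2 − V + E = 2 − 48 + 94 = 48.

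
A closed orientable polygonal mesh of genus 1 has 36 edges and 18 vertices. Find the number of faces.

For a closed orientable surface of genus 1, χ = 2 − 2·1 = 0.
F = 0 − V + E = 0 − 18 + 36 = 18.

18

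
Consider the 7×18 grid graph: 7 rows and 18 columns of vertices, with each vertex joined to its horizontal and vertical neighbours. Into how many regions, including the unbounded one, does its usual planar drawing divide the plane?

103

The grid has V = 7·18 = 126 vertices and E = 7·17 + 18·6 = 227 edges.
F = 2 − V + E = 2 − 126 + 227 = 103.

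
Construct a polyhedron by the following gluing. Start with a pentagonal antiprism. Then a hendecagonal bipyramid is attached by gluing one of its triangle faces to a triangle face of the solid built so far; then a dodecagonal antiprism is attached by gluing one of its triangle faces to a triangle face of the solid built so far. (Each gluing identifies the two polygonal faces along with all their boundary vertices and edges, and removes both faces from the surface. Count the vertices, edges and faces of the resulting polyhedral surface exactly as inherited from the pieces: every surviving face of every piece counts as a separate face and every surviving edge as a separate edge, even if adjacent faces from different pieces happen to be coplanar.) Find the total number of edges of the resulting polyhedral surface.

95

A pentagonal antiprism: V=10, E=20, F=12.
Attach a hendecagonal bipyramid (V=13, E=33, F=22) along a 3-gon: merge 3 vertices and 3 edges, delete both glued faces → V=20, E=50, F=32.
Attach a dodecagonal antiprism (V=24, E=48, F=26) along a 3-gon: merge 3 vertices and 3 edges, delete both glued faces → V=41, E=95, F=56.
Check: V − E + F = 41 − 95 + 56 = 2.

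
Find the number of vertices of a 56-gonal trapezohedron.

114

The n-trapezohedron (dual of the n-antiprism) has V = 2·56 + 2 = 114, E = 4·56 = 224, F = 2·56 = 112.
Check: V − E + F = 114 − 224 + 112 = 2.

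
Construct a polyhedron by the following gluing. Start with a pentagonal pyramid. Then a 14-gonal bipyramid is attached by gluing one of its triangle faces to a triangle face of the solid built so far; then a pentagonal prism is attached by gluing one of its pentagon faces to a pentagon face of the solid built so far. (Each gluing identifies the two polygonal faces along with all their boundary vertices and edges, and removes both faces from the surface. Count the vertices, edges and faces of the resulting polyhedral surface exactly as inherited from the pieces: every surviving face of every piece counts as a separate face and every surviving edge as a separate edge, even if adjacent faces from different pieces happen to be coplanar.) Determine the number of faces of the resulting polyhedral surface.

37

A pentagonal pyramid: V=6, E=10, F=6.
Attach a 14-gonal bipyramid (V=16, E=42, F=28) along a 3-gon: merge 3 vertices and 3 edges, delete both glued faces → V=19, E=49, F=32.
Attach a pentagonal prism (V=10, E=15, F=7) along a 5-gon: merge 5 vertices and 5 edges, delete both glued faces → V=24, E=59, F=37.
Check: V − E + F = 24 − 59 + 37 = 2.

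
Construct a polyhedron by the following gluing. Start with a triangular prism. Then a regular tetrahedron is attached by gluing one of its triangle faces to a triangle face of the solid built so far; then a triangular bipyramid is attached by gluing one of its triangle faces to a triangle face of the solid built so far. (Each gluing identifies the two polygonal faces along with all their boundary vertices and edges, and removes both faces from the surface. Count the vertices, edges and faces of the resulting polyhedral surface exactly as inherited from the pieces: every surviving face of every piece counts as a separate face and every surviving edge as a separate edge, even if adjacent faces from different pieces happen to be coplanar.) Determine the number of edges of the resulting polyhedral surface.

A triangular prism: V=6, E=9, F=5.
Attach a regular tetrahedron (V=4, E=6, F=4) along a 3-gon: merge 3 vertices and 3 edges, delete both glued faces → V=7, E=12, F=7.
Attach a triangular bipyramid (V=5, E=9, F=6) along a 3-gon: merge 3 vertices and 3 edges, delete both glued faces → V=9, E=18, F=11.
Check: V − E + F = 9 − 18 + 11 = 2.

18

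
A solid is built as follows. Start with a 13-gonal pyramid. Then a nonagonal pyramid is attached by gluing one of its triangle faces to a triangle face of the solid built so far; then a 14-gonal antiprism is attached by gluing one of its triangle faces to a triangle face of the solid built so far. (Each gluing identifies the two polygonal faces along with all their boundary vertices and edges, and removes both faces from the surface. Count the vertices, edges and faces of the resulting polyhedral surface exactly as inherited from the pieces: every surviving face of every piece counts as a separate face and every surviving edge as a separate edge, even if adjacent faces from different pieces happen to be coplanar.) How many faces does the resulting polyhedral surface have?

A 13-gonal pyramid: V=14, E=26, F=14.
Attach a nonagonal pyramid (V=10, E=18, F=10) along a 3-gon: merge 3 vertices and 3 edges, delete both glued faces → V=21, E=41, F=22.
Attach a 14-gonal antiprism (V=28, E=56, F=30) along a 3-gon: merge 3 vertices and 3 edges, delete both glued faces → V=46, E=94, F=50.
Check: V − E + F = 46 − 94 + 50 = 2.

50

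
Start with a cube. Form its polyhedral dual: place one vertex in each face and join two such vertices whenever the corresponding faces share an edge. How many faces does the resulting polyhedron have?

8

The base solid has V = 8, E = 12, F = 6.
The dual swaps V and F and preserves E: V′ = F = 6, E′ = E = 12, F′ = V = 8.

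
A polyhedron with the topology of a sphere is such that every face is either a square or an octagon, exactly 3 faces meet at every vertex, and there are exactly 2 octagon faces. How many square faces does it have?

Let x be the number of squares; then F = 2 + x.
Edge–face incidences: 2E = 8·2 + 4·x = 16 + 4x.
Every vertex has degree 3, so 3V = 2E.
Euler: V − E + F = 2 ⇒ (2E)/3 − E + (2 + x) = 2.
Multiply by 6: 2·(2E) − 3·(2E) + 6·(2 + x) = 12, i.e. 12 + 6x − (16 + 4x) = 12.
Collecting terms: 2x − 4 = 12, so 2x = 16, so x = 8.
Then 2E = 16 + 4·8 = 48, so E = 24, V = 2E/3 = 16, F = 2 + 8 = 10.

8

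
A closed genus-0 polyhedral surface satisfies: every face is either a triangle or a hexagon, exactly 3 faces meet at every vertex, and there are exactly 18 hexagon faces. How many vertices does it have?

Let x be the number of triangles; then F = 18 + x.
Edge–face incidences: 2E = 6·18 + 3·x = 108 + 3x.
Every vertex has degree 3, so 3V = 2E.
Euler: V − E + F = 2 ⇒ (2E)/3 − E + (18 + x) = 2.
Multiply by 6: 2·(2E) − 3·(2E) + 6·(18 + x) = 12, i.e. 108 + 6x − (108 + 3x) = 12.
Collecting terms: 3x = 12, so x = 4.
Then 2E = 108 + 3·4 = 120, so E = 60, V = 2E/3 = 40, F = 18 + 4 = 22.

40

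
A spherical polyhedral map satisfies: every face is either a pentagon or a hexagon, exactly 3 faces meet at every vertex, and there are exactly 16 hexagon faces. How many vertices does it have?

52

Let x be the number of pentagons; then F = 16 + x.
Edge–face incidences: 2E = 6·16 + 5·x = 96 + 5x.
Every vertex has degree 3, so 3V = 2E.
Euler: V − E + F = 2 ⇒ (2E)/3 − E + (16 + x) = 2.
Multiply by 6: 2·(2E) − 3·(2E) + 6·(16 + x) = 12, i.e. 96 + 6x − (96 + 5x) = 12.
Collecting terms: x = 12.
Then 2E = 96 + 5·12 = 156, so E = 78, V = 2E/3 = 52, F = 16 + 12 = 28.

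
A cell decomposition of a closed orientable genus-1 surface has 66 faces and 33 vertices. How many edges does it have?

99

For a closed orientable surface of genus 1, χ = 2 − 2·1 = 0.
E = V + F − (0) = 33 + 66 − (0) = 99.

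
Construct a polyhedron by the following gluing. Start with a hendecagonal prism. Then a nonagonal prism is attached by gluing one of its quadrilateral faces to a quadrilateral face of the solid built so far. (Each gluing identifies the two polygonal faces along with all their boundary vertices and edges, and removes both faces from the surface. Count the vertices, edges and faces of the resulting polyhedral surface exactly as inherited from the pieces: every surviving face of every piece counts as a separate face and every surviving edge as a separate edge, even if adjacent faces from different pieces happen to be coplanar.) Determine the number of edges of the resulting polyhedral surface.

A hendecagonal prism: V=22, E=33, F=13.
Attach a nonagonal prism (V=18, E=27, F=11) along a 4-gon: merge 4 vertices and 4 edges, delete both glued faces → V=36, E=56, F=22.
Check: V − E + F = 36 − 56 + 22 = 2.

56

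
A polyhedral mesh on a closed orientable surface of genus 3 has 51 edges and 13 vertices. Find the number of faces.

For a closed orientable surface of genus 3, χ = 2 − 2·3 = -4.
F = -4 − V + E = -4 − 13 + 51 = 34.

34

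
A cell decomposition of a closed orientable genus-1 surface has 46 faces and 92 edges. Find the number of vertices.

46

For a closed orientable surface of genus 1, χ = 2 − 2·1 = 0.
V = 0 + E − F = 0 + 92 − 46 = 46.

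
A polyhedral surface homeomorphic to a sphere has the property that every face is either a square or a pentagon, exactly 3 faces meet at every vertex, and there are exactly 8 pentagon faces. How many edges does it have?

24

Let x be the number of squares; then F = 8 + x.
Edge–face incidences: 2E = 5·8 + 4·x = 40 + 4x.
Every vertex has degree 3, so 3V = 2E.
Euler: V − E + F = 2 ⇒ (2E)/3 − E + (8 + x) = 2.
Multiply by 6: 2·(2E) − 3·(2E) + 6·(8 + x) = 12, i.e. 48 + 6x − (40 + 4x) = 12.
Collecting terms: 2x + 8 = 12, so 2x = 4, so x = 2.
Then 2E = 40 + 4·2 = 48, so E = 24, V = 2E/3 = 16, F = 8 + 2 = 10.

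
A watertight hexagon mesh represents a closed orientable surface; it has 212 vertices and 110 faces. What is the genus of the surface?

5

Every face is a hexagon, so 2E = 6·110 = 660, giving E = 330.
χ = V − E + F = 212 − 330 + 110 = -8.
For a closed orientable surface χ = 2 − 2g, so g = (2 − (-8))/2 = 5.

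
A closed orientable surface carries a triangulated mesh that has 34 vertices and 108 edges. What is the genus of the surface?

2

Every face is a triangle and each edge borders two faces, so 3F = 2·108, giving F = 72.
χ = V − E + F = 34 − 108 + 72 = -2.
For a closed orientable surface χ = 2 − 2g, so g = (2 − (-2))/2 = 2.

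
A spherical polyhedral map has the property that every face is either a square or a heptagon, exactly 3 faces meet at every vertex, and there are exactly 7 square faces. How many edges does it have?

Let x be the number of heptagons; then F = 7 + x.
Edge–face incidences: 2E = 4·7 + 7·x = 28 + 7x.
Every vertex has degree 3, so 3V = 2E.
Euler: V − E + F = 2 ⇒ (2E)/3 − E + (7 + x) = 2.
Multiply by 6: 2·(2E) − 3·(2E) + 6·(7 + x) = 12, i.e. 42 + 6x − (28 + 7x) = 12.
Collecting terms: −x + 14 = 12, so −x = −2, so x = 2.
Then 2E = 28 + 7·2 = 42, so E = 21, V = 2E/3 = 14, F = 7 + 2 = 9.

21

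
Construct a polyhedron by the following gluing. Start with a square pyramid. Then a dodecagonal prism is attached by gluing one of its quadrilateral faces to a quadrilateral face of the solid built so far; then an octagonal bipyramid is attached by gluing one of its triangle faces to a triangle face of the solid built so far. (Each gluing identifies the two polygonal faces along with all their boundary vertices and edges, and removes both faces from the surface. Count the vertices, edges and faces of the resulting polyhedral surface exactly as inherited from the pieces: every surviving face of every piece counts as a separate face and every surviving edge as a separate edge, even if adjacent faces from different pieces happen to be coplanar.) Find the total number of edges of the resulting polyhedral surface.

A square pyramid: V=5, E=8, F=5.
Attach a dodecagonal prism (V=24, E=36, F=14) along a 4-gon: merge 4 vertices and 4 edges, delete both glued faces → V=25, E=40, F=17.
Attach an octagonal bipyramid (V=10, E=24, F=16) along a 3-gon: merge 3 vertices and 3 edges, delete both glued faces → V=32, E=61, F=31.
Check: V − E + F = 32 − 61 + 31 = 2.

61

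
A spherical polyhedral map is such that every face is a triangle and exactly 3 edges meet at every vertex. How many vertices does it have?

4

Each face has 3 edges and each edge borders two faces, so 2E = 3F.
Each vertex has degree 3, so 3V = 2E and hence V = 3F/3.
Euler: V − E + F = 2 ⇒ (3F/3) − (3F/2) + F = 2.
Multiply by 6: (6 − 9 + 6)F = 12, i.e. 3F = 12.
So F = 4, E = 3·4/2 = 6, V = 3·4/3 = 4.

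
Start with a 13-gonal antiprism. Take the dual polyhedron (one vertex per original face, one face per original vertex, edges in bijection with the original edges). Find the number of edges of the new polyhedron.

The base solid has V = 26, E = 52, F = 28.
The dual swaps V and F and preserves E: V′ = F = 28, E′ = E = 52, F′ = V = 26.

52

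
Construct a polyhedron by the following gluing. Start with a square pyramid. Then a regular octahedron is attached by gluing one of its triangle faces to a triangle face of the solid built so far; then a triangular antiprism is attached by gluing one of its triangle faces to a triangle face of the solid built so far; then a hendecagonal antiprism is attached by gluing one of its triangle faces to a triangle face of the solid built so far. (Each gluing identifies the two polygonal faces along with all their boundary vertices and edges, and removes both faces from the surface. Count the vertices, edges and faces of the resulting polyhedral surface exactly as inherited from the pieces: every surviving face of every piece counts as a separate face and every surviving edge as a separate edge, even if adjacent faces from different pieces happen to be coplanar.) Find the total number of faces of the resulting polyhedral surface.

A square pyramid: V=5, E=8, F=5.
Attach a regular octahedron (V=6, E=12, F=8) along a 3-gon: merge 3 vertices and 3 edges, delete both glued faces → V=8, E=17, F=11.
Attach a triangular antiprism (V=6, E=12, F=8) along a 3-gon: merge 3 vertices and 3 edges, delete both glued faces → V=11, E=26, F=17.
Attach a hendecagonal antiprism (V=22, E=44, F=24) along a 3-gon: merge 3 vertices and 3 edges, delete both glued faces → V=30, E=67, F=39.
Check: V − E + F = 30 − 67 + 39 = 2.

39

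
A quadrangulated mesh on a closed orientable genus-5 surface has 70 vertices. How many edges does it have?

χ = 2 − 2·5 = -8, and every face is a square so 4F = 2E.
V − E + F = -8 with E = 4F/2 gives 70 − (4/2 − 1)·F = -8, so F = 78 and E = 156.

156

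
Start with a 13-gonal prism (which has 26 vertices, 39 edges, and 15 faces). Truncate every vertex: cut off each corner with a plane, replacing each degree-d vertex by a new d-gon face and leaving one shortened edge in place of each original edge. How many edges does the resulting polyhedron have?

117

Truncation replaces each original edge-end by a new vertex, so V′ = 2E = 78.
Each original edge survives, and each old vertex of degree d contributes d new edges; summing degrees gives Σd = 2E, so E′ = E + 2E = 3E = 117.
Each original face survives and each original vertex becomes one new face: F′ = F + V = 41.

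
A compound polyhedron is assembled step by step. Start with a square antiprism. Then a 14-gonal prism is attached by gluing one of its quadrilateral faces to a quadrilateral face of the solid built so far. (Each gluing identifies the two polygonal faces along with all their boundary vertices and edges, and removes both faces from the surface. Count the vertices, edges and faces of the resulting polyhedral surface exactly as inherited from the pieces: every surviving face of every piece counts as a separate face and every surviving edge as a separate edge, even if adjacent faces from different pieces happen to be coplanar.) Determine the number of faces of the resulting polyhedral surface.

24

A square antiprism: V=8, E=16, F=10.
Attach a 14-gonal prism (V=28, E=42, F=16) along a 4-gon: merge 4 vertices and 4 edges, delete both glued faces → V=32, E=54, F=24.
Check: V − E + F = 32 − 54 + 24 = 2.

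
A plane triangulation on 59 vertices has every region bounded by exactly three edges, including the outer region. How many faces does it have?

In a plane triangulation 3F = 2E and V − E + F = 2, so F = 2V − 4 = 2·59 − 4 = 114.

114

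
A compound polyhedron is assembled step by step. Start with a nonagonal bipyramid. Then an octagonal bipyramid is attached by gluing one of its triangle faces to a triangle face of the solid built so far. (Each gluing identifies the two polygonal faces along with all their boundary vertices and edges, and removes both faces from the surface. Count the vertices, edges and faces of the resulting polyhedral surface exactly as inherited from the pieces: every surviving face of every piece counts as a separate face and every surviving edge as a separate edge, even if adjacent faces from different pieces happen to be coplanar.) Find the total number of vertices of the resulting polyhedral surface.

A nonagonal bipyramid: V=11, E=27, F=18.
Attach an octagonal bipyramid (V=10, E=24, F=16) along a 3-gon: merge 3 vertices and 3 edges, delete both glued faces → V=18, E=48, F=32.
Check: V − E + F = 18 − 48 + 32 = 2.

18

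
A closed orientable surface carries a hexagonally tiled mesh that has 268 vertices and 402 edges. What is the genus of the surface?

Every face is a hexagon and each edge borders two faces, so 6F = 2·402, giving F = 134.
χ = V − E + F = 268 − 402 + 134 = 0.
For a closed orientable surface χ = 2 − 2g, so g = (2 − (0))/2 = 1.

1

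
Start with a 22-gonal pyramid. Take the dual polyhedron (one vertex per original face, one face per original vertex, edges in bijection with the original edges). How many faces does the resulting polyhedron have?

23

The base solid has V = 23, E = 44, F = 23.
The dual swaps V and F and preserves E: V′ = F = 23, E′ = E = 44, F′ = V = 23.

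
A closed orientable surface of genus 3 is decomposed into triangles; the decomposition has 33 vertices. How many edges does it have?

χ = 2 − 2·3 = -4, and every face is a triangle so 3F = 2E.
V − E + F = -4 with E = 3F/2 gives 33 − (3/2 − 1)·F = -4, so F = 74 and E = 111.

111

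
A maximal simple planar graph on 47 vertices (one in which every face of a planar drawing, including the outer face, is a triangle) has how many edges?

In a plane triangulation 3F = 2E and V − E + F = 2, so E = 3V − 6 = 3·47 − 6 = 135.

135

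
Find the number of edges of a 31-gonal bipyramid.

A bipyramid over an n-gon has 2n triangular faces and n + 2 vertices: V = 31 + 2 = 33, E = 3·31 = 93, F = 2·31 = 62.

93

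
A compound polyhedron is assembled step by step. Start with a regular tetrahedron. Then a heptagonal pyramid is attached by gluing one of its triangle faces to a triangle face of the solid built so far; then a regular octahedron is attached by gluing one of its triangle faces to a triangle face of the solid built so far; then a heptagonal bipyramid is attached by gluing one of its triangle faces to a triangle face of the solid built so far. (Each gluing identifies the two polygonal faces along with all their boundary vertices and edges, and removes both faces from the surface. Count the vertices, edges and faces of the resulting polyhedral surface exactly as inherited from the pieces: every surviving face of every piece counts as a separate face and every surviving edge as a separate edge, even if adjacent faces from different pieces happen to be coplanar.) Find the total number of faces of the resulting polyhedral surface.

28

A regular tetrahedron: V=4, E=6, F=4.
Attach a heptagonal pyramid (V=8, E=14, F=8) along a 3-gon: merge 3 vertices and 3 edges, delete both glued faces → V=9, E=17, F=10.
Attach a regular octahedron (V=6, E=12, F=8) along a 3-gon: merge 3 vertices and 3 edges, delete both glued faces → V=12, E=26, F=16.
Attach a heptagonal bipyramid (V=9, E=21, F=14) along a 3-gon: merge 3 vertices and 3 edges, delete both glued faces → V=18, E=44, F=28.
Check: V − E + F = 18 − 44 + 28 = 2.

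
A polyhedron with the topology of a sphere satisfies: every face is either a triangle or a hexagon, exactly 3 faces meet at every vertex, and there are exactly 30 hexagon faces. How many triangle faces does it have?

Let x be the number of triangles; then F = 30 + x.
Edge–face incidences: 2E = 6·30 + 3·x = 180 + 3x.
Every vertex has degree 3, so 3V = 2E.
Euler: V − E + F = 2 ⇒ (2E)/3 − E + (30 + x) = 2.
Multiply by 6: 2·(2E) − 3·(2E) + 6·(30 + x) = 12, i.e. 180 + 6x − (180 + 3x) = 12.
Collecting terms: 3x = 12, so x = 4.
Then 2E = 180 + 3·4 = 192, so E = 96, V = 2E/3 = 64, F = 30 + 4 = 34.

4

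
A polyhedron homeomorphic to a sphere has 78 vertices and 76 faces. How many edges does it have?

Here V − E + F = 2.
E = V + F − (2) = 78 + 76 − (2) = 152.

152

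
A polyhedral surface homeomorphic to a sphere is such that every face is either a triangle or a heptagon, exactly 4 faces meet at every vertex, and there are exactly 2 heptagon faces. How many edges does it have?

Let x be the number of triangles; then F = 2 + x.
Edge–face incidences: 2E = 7·2 + 3·x = 14 + 3x.
Every vertex has degree 4, so 4V = 2E.
Euler: V − E + F = 2 ⇒ (2E)/4 − E + (2 + x) = 2.
Multiply by 8: 2·(2E) − 4·(2E) + 8·(2 + x) = 16, i.e. 16 + 8x − 2·(14 + 3x) = 16.
Collecting terms: 2x − 12 = 16, so 2x = 28, so x = 14.
Then 2E = 14 + 3·14 = 56, so E = 28, V = 2E/4 = 14, F = 2 + 14 = 16.

28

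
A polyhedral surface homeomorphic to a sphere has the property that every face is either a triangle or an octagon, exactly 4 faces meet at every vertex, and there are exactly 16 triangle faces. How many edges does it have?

Let x be the number of octagons; then F = 16 + x.
Edge–face incidences: 2E = 3·16 + 8·x = 48 + 8x.
Every vertex has degree 4, so 4V = 2E.
Euler: V − E + F = 2 ⇒ (2E)/4 − E + (16 + x) = 2.
Multiply by 8: 2·(2E) − 4·(2E) + 8·(16 + x) = 16, i.e. 128 + 8x − 2·(48 + 8x) = 16.
Collecting terms: −8x + 32 = 16, so −8x = −16, so x = 2.
Then 2E = 48 + 8·2 = 64, so E = 32, V = 2E/4 = 16, F = 16 + 2 = 18.

32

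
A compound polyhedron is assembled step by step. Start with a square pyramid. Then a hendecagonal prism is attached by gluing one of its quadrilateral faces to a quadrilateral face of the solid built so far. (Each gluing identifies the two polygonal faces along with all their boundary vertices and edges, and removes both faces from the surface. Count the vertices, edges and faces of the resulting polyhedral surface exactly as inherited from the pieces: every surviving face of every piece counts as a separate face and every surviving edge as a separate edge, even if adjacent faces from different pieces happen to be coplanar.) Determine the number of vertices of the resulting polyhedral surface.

23

A square pyramid: V=5, E=8, F=5.
Attach a hendecagonal prism (V=22, E=33, F=13) along a 4-gon: merge 4 vertices and 4 edges, delete both glued faces → V=23, E=37, F=16.
Check: V − E + F = 23 − 37 + 16 = 2.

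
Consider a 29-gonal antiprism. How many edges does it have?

116

An antiprism on an n-gon has two n-gon caps and 2n triangles: V = 2·29 = 58, E = 4·29 = 116, F = 2·29 + 2 = 60.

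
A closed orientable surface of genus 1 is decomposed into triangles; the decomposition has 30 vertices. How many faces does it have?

χ = 2 − 2·1 = 0, and every face is a triangle so 3F = 2E.
V − E + F = 0 with E = 3F/2 gives 30 − (3/2 − 1)·F = 0, so F = 60 and E = 90.

60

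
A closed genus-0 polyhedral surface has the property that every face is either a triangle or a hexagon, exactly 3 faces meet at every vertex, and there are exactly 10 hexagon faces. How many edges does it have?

Let x be the number of triangles; then F = 10 + x.
Edge–face incidences: 2E = 6·10 + 3·x = 60 + 3x.
Every vertex has degree 3, so 3V = 2E.
Euler: V − E + F = 2 ⇒ (2E)/3 − E + (10 + x) = 2.
Multiply by 6: 2·(2E) − 3·(2E) + 6·(10 + x) = 12, i.e. 60 + 6x − (60 + 3x) = 12.
Collecting terms: 3x = 12, so x = 4.
Then 2E = 60 + 3·4 = 72, so E = 36, V = 2E/3 = 24, F = 10 + 4 = 14.

36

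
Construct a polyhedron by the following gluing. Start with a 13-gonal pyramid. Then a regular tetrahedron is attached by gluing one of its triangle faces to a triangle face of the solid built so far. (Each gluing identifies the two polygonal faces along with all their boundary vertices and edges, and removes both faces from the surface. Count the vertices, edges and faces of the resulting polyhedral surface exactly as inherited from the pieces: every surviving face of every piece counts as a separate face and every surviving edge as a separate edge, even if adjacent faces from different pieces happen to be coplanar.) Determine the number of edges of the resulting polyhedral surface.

A 13-gonal pyramid: V=14, E=26, F=14.
Attach a regular tetrahedron (V=4, E=6, F=4) along a 3-gon: merge 3 vertices and 3 edges, delete both glued faces → V=15, E=29, F=16.
Check: V − E + F = 15 − 29 + 16 = 2.

29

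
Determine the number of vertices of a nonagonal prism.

18

A prism on an n-gon has two n-gon bases and n rectangular sides: V = 2·9 = 18, E = 3·9 = 27, F = 9 + 2 = 11.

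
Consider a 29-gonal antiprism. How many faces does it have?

60

An antiprism on an n-gon has two n-gon caps and 2n triangles: V = 2·29 = 58, E = 4·29 = 116, F = 2·29 + 2 = 60.
Check: V − E + F = 58 − 116 + 60 = 2.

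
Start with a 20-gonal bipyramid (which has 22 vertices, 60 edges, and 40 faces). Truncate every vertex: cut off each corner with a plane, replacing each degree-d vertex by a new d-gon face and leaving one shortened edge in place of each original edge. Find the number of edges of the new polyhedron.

Truncation replaces each original edge-end by a new vertex, so V′ = 2E = 120.
Each original edge survives, and each old vertex of degree d contributes d new edges; summing degrees gives Σd = 2E, so E′ = E + 2E = 3E = 180.
Each original face survives and each original vertex becomes one new face: F′ = F + V = 62.

180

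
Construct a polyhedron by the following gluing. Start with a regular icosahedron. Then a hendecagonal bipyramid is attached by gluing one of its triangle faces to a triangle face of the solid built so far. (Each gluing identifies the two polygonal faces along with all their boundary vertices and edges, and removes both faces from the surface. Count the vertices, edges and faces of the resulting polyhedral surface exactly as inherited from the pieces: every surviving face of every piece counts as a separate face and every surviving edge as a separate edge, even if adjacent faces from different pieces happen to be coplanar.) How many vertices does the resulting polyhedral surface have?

22

A regular icosahedron: V=12, E=30, F=20.
Attach a hendecagonal bipyramid (V=13, E=33, F=22) along a 3-gon: merge 3 vertices and 3 edges, delete both glued faces → V=22, E=60, F=40.
Check: V − E + F = 22 − 60 + 40 = 2.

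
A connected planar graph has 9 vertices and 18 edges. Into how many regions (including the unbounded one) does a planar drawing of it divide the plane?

Euler's formula for a connected plane graph: V − E + F = 2, so F = 2 − 9 + 18 = 11.

11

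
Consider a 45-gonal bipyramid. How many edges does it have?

135

A bipyramid over an n-gon has 2n triangular faces and n + 2 vertices: V = 45 + 2 = 47, E = 3·45 = 135, F = 2·45 = 90.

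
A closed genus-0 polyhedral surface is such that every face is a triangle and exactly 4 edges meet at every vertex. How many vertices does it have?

6

Each face has 3 edges and each edge borders two faces, so 2E = 3F.
Each vertex has degree 4, so 4V = 2E and hence V = 3F/4.
Euler: V − E + F = 2 ⇒ (3F/4) − (3F/2) + F = 2.
Multiply by 8: (6 − 12 + 8)F = 16, i.e. 2F = 16.
So F = 8, E = 3·8/2 = 12, V = 3·8/4 = 6.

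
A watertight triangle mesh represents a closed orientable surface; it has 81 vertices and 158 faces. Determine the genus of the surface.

Every face is a triangle, so 2E = 3·158 = 474, giving E = 237.
χ = V − E + F = 81 − 237 + 158 = 2.
For a closed orientable surface χ = 2 − 2g, so g = (2 − (2))/2 = 0.

0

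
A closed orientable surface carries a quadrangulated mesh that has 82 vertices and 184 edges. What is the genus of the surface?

Every face is a square and each edge borders two faces, so 4F = 2·184, giving F = 92.
χ = V − E + F = 82 − 184 + 92 = -10.
For a closed orientable surface χ = 2 − 2g, so g = (2 − (-10))/2 = 6.

6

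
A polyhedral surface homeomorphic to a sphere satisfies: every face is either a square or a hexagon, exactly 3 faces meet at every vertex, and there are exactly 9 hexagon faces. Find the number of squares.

Let x be the number of squares; then F = 9 + x.
Edge–face incidences: 2E = 6·9 + 4·x = 54 + 4x.
Every vertex has degree 3, so 3V = 2E.
Euler: V − E + F = 2 ⇒ (2E)/3 − E + (9 + x) = 2.
Multiply by 6: 2·(2E) − 3·(2E) + 6·(9 + x) = 12, i.e. 54 + 6x − (54 + 4x) = 12.
Collecting terms: 2x = 12, so x = 6.
Then 2E = 54 + 4·6 = 78, so E = 39, V = 2E/3 = 26, F = 9 + 6 = 15.

6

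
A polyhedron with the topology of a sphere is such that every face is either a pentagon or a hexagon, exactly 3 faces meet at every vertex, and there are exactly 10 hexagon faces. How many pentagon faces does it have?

12

Let x be the number of pentagons; then F = 10 + x.
Edge–face incidences: 2E = 6·10 + 5·x = 60 + 5x.
Every vertex has degree 3, so 3V = 2E.
Euler: V − E + F = 2 ⇒ (2E)/3 − E + (10 + x) = 2.
Multiply by 6: 2·(2E) − 3·(2E) + 6·(10 + x) = 12, i.e. 60 + 6x − (60 + 5x) = 12.
Collecting terms: x = 12.
Then 2E = 60 + 5·12 = 120, so E = 60, V = 2E/3 = 40, F = 10 + 12 = 22.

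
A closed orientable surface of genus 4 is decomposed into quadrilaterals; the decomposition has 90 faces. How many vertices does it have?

84

χ = 2 − 2·4 = -6, and every face is a square so 4F = 2E.
E = 4·90/2 = 180. Then V = -6 + E − F = -6 + 180 − 90 = 84.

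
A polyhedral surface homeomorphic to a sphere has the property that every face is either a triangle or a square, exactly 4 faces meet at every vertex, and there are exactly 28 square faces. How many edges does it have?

68

Let x be the number of triangles; then F = 28 + x.
Edge–face incidences: 2E = 4·28 + 3·x = 112 + 3x.
Every vertex has degree 4, so 4V = 2E.
Euler: V − E + F = 2 ⇒ (2E)/4 − E + (28 + x) = 2.
Multiply by 8: 2·(2E) − 4·(2E) + 8·(28 + x) = 16, i.e. 224 + 8x − 2·(112 + 3x) = 16.
Collecting terms: 2x = 16, so x = 8.
Then 2E = 112 + 3·8 = 136, so E = 68, V = 2E/4 = 34, F = 28 + 8 = 36.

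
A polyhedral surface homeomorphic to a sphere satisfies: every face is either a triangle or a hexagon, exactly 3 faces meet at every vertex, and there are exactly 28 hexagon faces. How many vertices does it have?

60

Let x be the number of triangles; then F = 28 + x.
Edge–face incidences: 2E = 6·28 + 3·x = 168 + 3x.
Every vertex has degree 3, so 3V = 2E.
Euler: V − E + F = 2 ⇒ (2E)/3 − E + (28 + x) = 2.
Multiply by 6: 2·(2E) − 3·(2E) + 6·(28 + x) = 12, i.e. 168 + 6x − (168 + 3x) = 12.
Collecting terms: 3x = 12, so x = 4.
Then 2E = 168 + 3·4 = 180, so E = 90, V = 2E/3 = 60, F = 28 + 4 = 32.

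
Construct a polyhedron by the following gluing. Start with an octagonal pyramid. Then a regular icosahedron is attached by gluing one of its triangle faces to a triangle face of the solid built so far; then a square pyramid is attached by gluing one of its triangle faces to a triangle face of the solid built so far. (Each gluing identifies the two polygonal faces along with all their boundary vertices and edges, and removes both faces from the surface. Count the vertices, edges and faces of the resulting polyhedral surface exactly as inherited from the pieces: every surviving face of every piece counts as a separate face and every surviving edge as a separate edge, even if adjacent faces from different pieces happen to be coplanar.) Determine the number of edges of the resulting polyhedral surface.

48

An octagonal pyramid: V=9, E=16, F=9.
Attach a regular icosahedron (V=12, E=30, F=20) along a 3-gon: merge 3 vertices and 3 edges, delete both glued faces → V=18, E=43, F=27.
Attach a square pyramid (V=5, E=8, F=5) along a 3-gon: merge 3 vertices and 3 edges, delete both glued faces → V=20, E=48, F=30.
Check: V − E + F = 20 − 48 + 30 = 2.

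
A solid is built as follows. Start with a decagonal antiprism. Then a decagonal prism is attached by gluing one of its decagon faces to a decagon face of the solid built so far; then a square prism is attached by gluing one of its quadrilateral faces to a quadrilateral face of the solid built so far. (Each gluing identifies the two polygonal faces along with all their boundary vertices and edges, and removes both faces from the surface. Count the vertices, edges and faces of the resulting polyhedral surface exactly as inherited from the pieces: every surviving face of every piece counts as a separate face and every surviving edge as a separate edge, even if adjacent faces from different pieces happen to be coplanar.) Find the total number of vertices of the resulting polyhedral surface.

A decagonal antiprism: V=20, E=40, F=22.
Attach a decagonal prism (V=20, E=30, F=12) along a 10-gon: merge 10 vertices and 10 edges, delete both glued faces → V=30, E=60, F=32.
Attach a square prism (V=8, E=12, F=6) along a 4-gon: merge 4 vertices and 4 edges, delete both glued faces → V=34, E=68, F=36.
Check: V − E + F = 34 − 68 + 36 = 2.

34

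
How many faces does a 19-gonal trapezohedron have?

The n-trapezohedron (dual of the n-antiprism) has V = 2·19 + 2 = 40, E = 4·19 = 76, F = 2·19 = 38.

38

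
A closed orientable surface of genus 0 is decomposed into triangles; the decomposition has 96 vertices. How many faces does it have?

188

χ = 2 − 2·0 = 2, and every face is a triangle so 3F = 2E.
V − E + F = 2 with E = 3F/2 gives 96 − (3/2 − 1)·F = 2, so F = 188 and E = 282.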